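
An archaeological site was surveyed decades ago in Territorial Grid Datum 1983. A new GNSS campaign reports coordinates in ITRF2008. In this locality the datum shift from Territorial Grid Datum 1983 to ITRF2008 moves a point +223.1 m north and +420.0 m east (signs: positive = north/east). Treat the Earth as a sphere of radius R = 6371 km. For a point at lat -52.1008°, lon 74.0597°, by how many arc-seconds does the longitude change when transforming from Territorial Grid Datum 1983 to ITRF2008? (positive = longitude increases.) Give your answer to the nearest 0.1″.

At latitude -52.1008°, cos φ = 0.614274.
One radian of longitude at latitude φ spans R cos φ, so Δλ = ΔE / (R cos φ) = 420.0 / (6371000 × 0.614274) = 1.0732e-04 rad = 22.136″.

Δλ = 22.1″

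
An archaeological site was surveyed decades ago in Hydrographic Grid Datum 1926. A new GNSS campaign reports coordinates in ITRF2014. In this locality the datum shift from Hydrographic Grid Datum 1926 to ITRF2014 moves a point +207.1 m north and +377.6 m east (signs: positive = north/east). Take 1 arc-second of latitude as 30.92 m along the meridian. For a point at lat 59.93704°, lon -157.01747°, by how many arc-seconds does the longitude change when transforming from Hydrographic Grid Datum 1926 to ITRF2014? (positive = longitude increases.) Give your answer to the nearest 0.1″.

Δλ = 24.4″

At latitude 59.93704°, cos φ = 0.500951.
1″ of longitude at this latitude = 30.92 × cos φ = 15.4894 m, so Δλ = 377.6 / 15.4894 = 24.378″.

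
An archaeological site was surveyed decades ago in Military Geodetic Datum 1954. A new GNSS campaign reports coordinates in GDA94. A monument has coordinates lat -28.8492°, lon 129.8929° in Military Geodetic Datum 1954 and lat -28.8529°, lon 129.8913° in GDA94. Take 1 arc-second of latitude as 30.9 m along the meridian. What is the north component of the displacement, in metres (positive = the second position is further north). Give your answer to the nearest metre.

ΔN = -412 m

Δφ = -28.8529° − -28.8492° = -0.0037°; Δλ = 129.8913° − 129.8929° = -0.0016°.
1° of latitude = 3600 × 30.90 = 111240 m.
ΔN = Δφ × 111240 = -411.6 m; ΔE = Δλ × 111240 × cos(-28.8492°) = -0.0016 × 111240 × 0.875893 = -155.9 m.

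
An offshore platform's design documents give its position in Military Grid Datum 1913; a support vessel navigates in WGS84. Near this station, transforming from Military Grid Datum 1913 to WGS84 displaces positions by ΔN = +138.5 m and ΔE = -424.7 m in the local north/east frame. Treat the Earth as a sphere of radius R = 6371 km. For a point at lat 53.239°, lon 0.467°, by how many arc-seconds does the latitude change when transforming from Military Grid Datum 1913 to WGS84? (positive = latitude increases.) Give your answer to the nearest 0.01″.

On a sphere of radius R, 1 rad of latitude = R, so Δφ = ΔN / R = 138.5 / 6371000 = 2.1739e-05 rad = 4.484″.

Δφ = 4.48″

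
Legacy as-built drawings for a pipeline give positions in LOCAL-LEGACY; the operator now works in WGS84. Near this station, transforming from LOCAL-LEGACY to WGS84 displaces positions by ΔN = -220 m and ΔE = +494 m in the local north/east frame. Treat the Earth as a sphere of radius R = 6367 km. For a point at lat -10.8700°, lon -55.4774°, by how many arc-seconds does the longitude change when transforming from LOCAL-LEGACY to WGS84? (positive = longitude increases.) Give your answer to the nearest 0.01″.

Δλ = 16.30″

At latitude -10.8700°, cos φ = 0.982058.
One radian of longitude at latitude φ spans R cos φ, so Δλ = ΔE / (R cos φ) = 494.0 / (6367000 × 0.982058) = 7.9005e-05 rad = 16.296″.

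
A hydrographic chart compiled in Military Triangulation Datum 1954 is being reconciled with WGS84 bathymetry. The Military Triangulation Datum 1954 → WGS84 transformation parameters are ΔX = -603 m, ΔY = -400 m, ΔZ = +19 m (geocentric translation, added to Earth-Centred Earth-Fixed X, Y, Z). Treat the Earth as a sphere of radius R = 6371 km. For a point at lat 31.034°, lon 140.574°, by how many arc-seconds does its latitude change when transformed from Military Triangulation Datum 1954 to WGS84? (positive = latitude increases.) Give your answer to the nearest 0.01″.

Δφ = -3.01″

sin φ = 0.515547, cos φ = 0.856862, sin λ = 0.635081, cos λ = -0.772445.
North component: ΔN = −sin φ cos λ·ΔX − sin φ sin λ·ΔY + cos φ·ΔZ = −(0.515547)(-0.772445)(-603) − (0.515547)(0.635081)(-400) + (0.856862)(19) = -92.89 m.
1° of latitude spans πR/180 = 111195 m, so Δφ = -92.89 / 111195 × 3600 = -3.007″.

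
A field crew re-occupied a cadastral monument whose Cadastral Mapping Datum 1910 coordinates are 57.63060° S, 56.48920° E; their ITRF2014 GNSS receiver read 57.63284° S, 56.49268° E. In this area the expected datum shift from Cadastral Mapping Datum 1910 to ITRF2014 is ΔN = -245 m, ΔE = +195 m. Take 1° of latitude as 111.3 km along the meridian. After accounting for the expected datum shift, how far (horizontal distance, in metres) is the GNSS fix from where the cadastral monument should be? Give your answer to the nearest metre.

Observed coordinate differences: Δφ = -0.00224°, Δλ = +0.00348°.
Converting to metres (1° lat = 111300 m, cos φ = 0.535376): observed ΔN = -249.3 m, observed ΔE = 207.4 m.
Subtracting the expected shift leaves a residual of -249.3 − (-245) = -4.3 m north and 207.4 − (195) = 12.4 m east.
Residual distance = √((-4.3)² + 12.4²) = 13.1 m.

13 m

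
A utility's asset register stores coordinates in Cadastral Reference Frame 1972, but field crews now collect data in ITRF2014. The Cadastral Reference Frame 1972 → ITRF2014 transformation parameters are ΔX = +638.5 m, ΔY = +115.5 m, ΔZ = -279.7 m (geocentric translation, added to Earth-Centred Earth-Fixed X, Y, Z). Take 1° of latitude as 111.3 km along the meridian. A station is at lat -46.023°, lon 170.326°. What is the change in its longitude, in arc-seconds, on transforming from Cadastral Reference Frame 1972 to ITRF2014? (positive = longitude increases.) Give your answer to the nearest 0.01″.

Δλ = -10.30″

sin φ = -0.719619, cos φ = 0.694370, sin λ = 0.168042, cos λ = -0.985780.
East component: ΔE = −sin λ·ΔX + cos λ·ΔY = −(0.168042)(638.5) + (-0.985780)(115.5) = -221.15 m.
1° of latitude spans 111300 m; at latitude φ, 1° of longitude spans that × cos φ = 77283.3 m, so Δλ = -221.15 / 77283.3 × 3600 = -10.302″.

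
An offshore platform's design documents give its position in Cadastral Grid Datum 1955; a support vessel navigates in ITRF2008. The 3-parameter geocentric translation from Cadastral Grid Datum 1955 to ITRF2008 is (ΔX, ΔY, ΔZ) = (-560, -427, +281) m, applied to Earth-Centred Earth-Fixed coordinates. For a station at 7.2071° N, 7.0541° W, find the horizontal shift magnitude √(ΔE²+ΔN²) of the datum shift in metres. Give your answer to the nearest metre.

At φ = 7.2071°, λ = -7.0541°: sin φ = 0.125456, cos φ = 0.992099, sin λ = -0.122806, cos λ = 0.992431.
ΔE = −sin λ·ΔX + cos λ·ΔY = −(-0.122806)·(-560) + (0.992431)·(-427) = -492.54 m.
ΔN = −sin φ cos λ·ΔX − sin φ sin λ·ΔY + cos φ·ΔZ = −(0.125456)(0.992431)(-560) − (0.125456)(-0.122806)(-427) + (0.992099)(281) = 341.92 m.
Horizontal magnitude = √(ΔE² + ΔN²) = √((-492.54)² + 341.92²) = 599.59 m.

600 m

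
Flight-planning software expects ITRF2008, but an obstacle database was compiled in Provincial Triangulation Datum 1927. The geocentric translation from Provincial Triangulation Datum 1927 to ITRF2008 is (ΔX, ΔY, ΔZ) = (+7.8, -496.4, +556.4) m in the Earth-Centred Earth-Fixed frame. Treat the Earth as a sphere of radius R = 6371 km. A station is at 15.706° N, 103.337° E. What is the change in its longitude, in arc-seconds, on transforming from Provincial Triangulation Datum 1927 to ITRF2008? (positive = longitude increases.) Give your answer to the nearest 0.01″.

Δλ = 3.60″

sin φ = 0.270701, cos φ = 0.962663, sin λ = 0.973030, cos λ = -0.230678.
East component: ΔE = −sin λ·ΔX + cos λ·ΔY = −(0.973030)(7.8) + (-0.230678)(-496.4) = 106.92 m.
1° of latitude spans πR/180 = 111195 m; at latitude φ, 1° of longitude spans that × cos φ = 107043.3 m, so Δλ = 106.92 / 107043.3 × 3600 = 3.596″.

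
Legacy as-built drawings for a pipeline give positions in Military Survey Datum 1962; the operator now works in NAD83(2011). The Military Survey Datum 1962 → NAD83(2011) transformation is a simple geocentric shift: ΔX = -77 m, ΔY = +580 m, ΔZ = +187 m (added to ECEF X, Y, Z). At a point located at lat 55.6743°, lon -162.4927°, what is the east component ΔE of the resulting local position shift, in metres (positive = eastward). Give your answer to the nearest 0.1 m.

ΔE = -576.3 m

At φ = 55.6743°, λ = -162.4927°: sin φ = 0.825845, cos φ = 0.563897, sin λ = -0.300827, cos λ = -0.953679.
ΔE = −sin λ·ΔX + cos λ·ΔY = −(-0.300827)·(-77) + (-0.953679)·(580) = -576.30 m.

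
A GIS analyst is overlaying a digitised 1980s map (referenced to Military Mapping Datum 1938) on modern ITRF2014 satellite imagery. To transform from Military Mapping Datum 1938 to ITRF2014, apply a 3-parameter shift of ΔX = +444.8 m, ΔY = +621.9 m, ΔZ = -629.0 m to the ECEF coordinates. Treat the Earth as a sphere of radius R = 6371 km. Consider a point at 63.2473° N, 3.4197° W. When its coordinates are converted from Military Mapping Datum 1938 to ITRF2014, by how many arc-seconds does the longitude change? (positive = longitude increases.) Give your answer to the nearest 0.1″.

Δλ = 46.6″

sin φ = 0.892958, cos φ = 0.450141, sin λ = -0.059650, cos λ = 0.998219.
East component: ΔE = −sin λ·ΔX + cos λ·ΔY = −(-0.059650)(444.8) + (0.998219)(621.9) = 647.32 m.
1° of latitude spans πR/180 = 111195 m; at latitude φ, 1° of longitude spans that × cos φ = 50053.3 m, so Δλ = 647.32 / 50053.3 × 3600 = 46.558″.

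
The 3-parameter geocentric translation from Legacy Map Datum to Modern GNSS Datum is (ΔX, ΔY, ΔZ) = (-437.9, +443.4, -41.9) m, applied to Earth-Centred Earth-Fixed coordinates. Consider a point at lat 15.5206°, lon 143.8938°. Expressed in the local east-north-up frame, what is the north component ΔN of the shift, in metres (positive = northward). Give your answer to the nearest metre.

ΔN = -205 m

The local north axis is (−sin φ cos λ, −sin φ sin λ, cos φ), giving ΔN = -94.669 − 69.917 − 40.372 = -204.96 m.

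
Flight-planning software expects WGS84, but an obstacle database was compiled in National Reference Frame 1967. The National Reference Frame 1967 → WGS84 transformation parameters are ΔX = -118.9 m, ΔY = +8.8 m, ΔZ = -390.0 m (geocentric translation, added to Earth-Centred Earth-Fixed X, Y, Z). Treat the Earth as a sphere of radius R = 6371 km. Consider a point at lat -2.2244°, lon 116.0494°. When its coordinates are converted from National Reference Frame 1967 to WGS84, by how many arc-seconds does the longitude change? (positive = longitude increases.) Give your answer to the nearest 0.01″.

sin φ = -0.038813, cos φ = 0.999246, sin λ = 0.898416, cos λ = -0.439146.
East component: ΔE = −sin λ·ΔX + cos λ·ΔY = −(0.898416)(-118.9) + (-0.439146)(8.8) = 102.96 m.
1° of latitude spans πR/180 = 111195 m; at latitude φ, 1° of longitude spans that × cos φ = 111111.1 m, so Δλ = 102.96 / 111111.1 × 3600 = 3.336″.

Δλ = 3.34″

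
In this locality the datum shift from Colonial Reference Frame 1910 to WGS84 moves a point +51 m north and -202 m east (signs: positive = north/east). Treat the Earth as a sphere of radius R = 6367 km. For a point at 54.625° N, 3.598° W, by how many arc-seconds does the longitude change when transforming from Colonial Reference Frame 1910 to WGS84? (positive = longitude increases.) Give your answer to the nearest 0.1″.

Δλ = -11.3″

At latitude 54.625°, cos φ = 0.578925.
One radian of longitude at latitude φ spans R cos φ, so Δλ = ΔE / (R cos φ) = -202.0 / (6367000 × 0.578925) = -5.4802e-05 rad = -11.304″.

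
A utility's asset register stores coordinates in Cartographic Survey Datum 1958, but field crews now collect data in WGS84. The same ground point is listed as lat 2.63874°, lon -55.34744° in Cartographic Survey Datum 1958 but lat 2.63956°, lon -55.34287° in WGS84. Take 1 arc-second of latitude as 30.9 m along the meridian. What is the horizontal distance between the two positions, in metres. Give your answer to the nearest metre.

516 m

Δφ = 2.63956° − 2.63874° = +0.00082°; Δλ = -55.34287° − -55.34744° = +0.00457°.
1° of latitude = 3600 × 30.90 = 111240 m.
ΔN = Δφ × 111240 = 91.2 m; ΔE = Δλ × 111240 × cos(2.63874°) = +0.00457 × 111240 × 0.998940 = 507.8 m.
Distance = √(ΔE² + ΔN²) = √(507.8² + 91.2²) = 516.0 m.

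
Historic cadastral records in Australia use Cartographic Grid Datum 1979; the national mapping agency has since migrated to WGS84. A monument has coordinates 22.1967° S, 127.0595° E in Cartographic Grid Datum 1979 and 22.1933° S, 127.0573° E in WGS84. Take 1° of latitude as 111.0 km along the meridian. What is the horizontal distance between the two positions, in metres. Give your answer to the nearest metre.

440 m

Δφ = -22.1933° − -22.1967° = +0.0034°; Δλ = 127.0573° − 127.0595° = -0.0022°.
ΔN = Δφ × 111000 = 377.4 m; ΔE = Δλ × 111000 × cos(-22.1967°) = -0.0022 × 111000 × 0.925892 = -226.1 m.
Distance = √(ΔE² + ΔN²) = √((-226.1)² + 377.4²) = 439.9 m.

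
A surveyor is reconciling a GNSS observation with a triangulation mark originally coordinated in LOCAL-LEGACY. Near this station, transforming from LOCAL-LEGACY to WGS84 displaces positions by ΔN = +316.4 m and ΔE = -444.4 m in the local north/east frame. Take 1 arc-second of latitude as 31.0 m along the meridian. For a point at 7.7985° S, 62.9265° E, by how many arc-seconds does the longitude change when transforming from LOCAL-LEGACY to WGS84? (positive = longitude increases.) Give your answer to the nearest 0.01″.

At latitude -7.7985°, cos φ = 0.990751.
1″ of longitude at this latitude = 31.00 × cos φ = 30.7133 m, so Δλ = -444.4 / 30.7133 = -14.469″.

Δλ = -14.47″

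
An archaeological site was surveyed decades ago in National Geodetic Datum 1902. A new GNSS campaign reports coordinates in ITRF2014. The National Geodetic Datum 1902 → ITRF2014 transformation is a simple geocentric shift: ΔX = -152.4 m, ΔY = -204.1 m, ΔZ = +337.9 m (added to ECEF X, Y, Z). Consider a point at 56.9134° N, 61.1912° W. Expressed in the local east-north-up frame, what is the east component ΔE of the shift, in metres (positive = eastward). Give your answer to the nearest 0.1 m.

ΔE = -231.9 m

The local east axis at (φ, λ) is (−sin λ, cos λ, 0), so ΔE = −sin(-61.1912°)·(-152.4) + cos(-61.1912°)·(-204.1) = -231.89 m.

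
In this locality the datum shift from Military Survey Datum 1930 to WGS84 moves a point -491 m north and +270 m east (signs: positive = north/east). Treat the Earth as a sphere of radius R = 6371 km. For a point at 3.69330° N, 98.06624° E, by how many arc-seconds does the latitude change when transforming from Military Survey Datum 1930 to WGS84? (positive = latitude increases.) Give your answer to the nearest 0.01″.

Δφ = -15.90″

On a sphere of radius R, 1 rad of latitude = R, so Δφ = ΔN / R = -491.0 / 6371000 = -7.7068e-05 rad = -15.896″.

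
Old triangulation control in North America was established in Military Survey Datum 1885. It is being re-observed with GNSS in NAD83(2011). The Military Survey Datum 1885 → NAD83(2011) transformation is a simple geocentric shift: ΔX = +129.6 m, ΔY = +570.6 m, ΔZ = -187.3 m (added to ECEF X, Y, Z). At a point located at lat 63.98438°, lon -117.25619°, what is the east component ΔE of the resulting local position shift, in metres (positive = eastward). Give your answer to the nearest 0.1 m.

At φ = 63.98438°, λ = -117.25619°: sin φ = 0.898675, cos φ = 0.438616, sin λ = -0.888968, cos λ = -0.457970.
ΔE = −sin λ·ΔX + cos λ·ΔY = −(-0.888968)·(129.6) + (-0.457970)·(570.6) = -146.11 m.

ΔE = -146.1 m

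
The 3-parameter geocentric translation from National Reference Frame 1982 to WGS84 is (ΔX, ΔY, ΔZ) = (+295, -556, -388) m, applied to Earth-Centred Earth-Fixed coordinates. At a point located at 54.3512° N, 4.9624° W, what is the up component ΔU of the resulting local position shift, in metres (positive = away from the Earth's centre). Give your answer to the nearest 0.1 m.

At φ = 54.3512°, λ = -4.9624°: sin φ = 0.812605, cos φ = 0.582815, sin λ = -0.086502, cos λ = 0.996252.
ΔU = cos φ cos λ·ΔX + cos φ sin λ·ΔY + sin φ·ΔZ = (0.582815)(0.996252)(295) + (0.582815)(-0.086502)(-556) + (0.812605)(-388) = -115.97 m.

ΔU = -116.0 m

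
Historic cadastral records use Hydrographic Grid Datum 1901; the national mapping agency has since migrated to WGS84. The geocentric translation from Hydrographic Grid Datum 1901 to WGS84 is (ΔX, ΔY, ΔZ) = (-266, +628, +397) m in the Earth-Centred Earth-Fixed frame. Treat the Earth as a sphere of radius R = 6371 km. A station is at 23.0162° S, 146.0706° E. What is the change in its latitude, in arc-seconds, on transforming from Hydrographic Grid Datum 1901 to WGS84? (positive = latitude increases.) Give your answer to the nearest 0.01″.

sin φ = -0.390991, cos φ = 0.920394, sin λ = 0.558171, cos λ = -0.829726.
North component: ΔN = −sin φ cos λ·ΔX − sin φ sin λ·ΔY + cos φ·ΔZ = −(-0.390991)(-0.829726)(-266) − (-0.390991)(0.558171)(628) + (0.920394)(397) = 588.75 m.
1° of latitude spans πR/180 = 111195 m, so Δφ = 588.75 / 111195 × 3600 = 19.061″.

Δφ = 19.06″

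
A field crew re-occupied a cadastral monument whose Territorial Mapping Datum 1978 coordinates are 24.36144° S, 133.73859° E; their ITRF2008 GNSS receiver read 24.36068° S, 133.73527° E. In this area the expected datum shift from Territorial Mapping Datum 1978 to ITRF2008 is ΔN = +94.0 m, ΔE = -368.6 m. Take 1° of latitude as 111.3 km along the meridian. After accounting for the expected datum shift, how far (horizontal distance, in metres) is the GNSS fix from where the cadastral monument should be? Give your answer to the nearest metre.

Observed coordinate differences: Δφ = +0.00076°, Δλ = -0.00332°.
Converting to metres (1° lat = 111300 m, cos φ = 0.910961): observed ΔN = 84.6 m, observed ΔE = -336.6 m.
Subtracting the expected shift leaves a residual of 84.6 − (94.0) = -9.4 m north and -336.6 − (-368.6) = 32.0 m east.
Residual distance = √((-9.4)² + 32.0²) = 33.3 m.

33 m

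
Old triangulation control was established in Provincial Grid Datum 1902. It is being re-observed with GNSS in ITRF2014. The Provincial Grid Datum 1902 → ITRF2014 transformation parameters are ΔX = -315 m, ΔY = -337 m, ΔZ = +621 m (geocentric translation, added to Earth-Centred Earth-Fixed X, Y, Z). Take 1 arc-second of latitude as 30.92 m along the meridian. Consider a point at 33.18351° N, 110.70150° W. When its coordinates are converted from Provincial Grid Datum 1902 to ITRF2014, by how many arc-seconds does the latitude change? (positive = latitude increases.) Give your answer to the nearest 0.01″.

Δφ = 9.26″

sin φ = 0.547322, cos φ = 0.836922, sin λ = -0.935435, cos λ = -0.353499.
North component: ΔN = −sin φ cos λ·ΔX − sin φ sin λ·ΔY + cos φ·ΔZ = −(0.547322)(-0.353499)(-315) − (0.547322)(-0.935435)(-337) + (0.836922)(621) = 286.24 m.
1° of latitude spans 3600 × 30.92 = 111312 m, so Δφ = 286.24 / 111312 × 3600 = 9.258″.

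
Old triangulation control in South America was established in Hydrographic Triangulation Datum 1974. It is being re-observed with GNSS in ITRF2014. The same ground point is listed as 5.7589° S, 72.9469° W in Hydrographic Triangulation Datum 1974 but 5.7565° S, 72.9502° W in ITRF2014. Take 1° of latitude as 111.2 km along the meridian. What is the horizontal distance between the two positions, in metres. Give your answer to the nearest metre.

Δφ = -5.7565° − -5.7589° = +0.0024°; Δλ = -72.9502° − -72.9469° = -0.0033°.
ΔN = Δφ × 111200 = 266.9 m; ΔE = Δλ × 111200 × cos(-5.7589°) = -0.0033 × 111200 × 0.994953 = -365.1 m.
Distance = √(ΔE² + ΔN²) = √((-365.1)² + 266.9²) = 452.2 m.

452 m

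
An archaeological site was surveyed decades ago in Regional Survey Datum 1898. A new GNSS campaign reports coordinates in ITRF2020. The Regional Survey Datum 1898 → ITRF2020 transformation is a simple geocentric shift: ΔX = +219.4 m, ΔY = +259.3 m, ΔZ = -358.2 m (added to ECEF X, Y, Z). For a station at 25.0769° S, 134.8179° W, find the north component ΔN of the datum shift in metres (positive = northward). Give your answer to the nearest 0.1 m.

ΔN = -467.9 m

The local north axis is (−sin φ cos λ, −sin φ sin λ, cos φ), giving ΔN = -65.544 − 77.958 − 324.436 = -467.94 m.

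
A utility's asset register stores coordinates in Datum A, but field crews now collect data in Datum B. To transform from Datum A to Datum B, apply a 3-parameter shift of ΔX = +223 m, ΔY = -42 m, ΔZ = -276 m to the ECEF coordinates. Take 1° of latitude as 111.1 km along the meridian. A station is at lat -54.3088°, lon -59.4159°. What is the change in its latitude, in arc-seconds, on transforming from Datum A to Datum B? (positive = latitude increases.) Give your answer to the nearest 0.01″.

Δφ = -1.28″

sin φ = -0.812173, cos φ = 0.583416, sin λ = -0.860883, cos λ = 0.508803.
North component: ΔN = −sin φ cos λ·ΔX − sin φ sin λ·ΔY + cos φ·ΔZ = −(-0.812173)(0.508803)(223) − (-0.812173)(-0.860883)(-42) + (0.583416)(-276) = -39.51 m.
1° of latitude spans 111100 m, so Δφ = -39.51 / 111100 × 3600 = -1.280″.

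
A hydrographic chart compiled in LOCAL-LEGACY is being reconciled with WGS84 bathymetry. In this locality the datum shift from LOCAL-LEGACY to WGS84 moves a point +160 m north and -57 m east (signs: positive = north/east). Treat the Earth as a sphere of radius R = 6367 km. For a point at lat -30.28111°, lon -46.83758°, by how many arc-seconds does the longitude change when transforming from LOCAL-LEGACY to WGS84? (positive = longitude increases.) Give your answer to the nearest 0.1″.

Δλ = -2.1″

At latitude -30.28111°, cos φ = 0.863562.
One radian of longitude at latitude φ spans R cos φ, so Δλ = ΔE / (R cos φ) = -57.0 / (6367000 × 0.863562) = -1.0367e-05 rad = -2.138″.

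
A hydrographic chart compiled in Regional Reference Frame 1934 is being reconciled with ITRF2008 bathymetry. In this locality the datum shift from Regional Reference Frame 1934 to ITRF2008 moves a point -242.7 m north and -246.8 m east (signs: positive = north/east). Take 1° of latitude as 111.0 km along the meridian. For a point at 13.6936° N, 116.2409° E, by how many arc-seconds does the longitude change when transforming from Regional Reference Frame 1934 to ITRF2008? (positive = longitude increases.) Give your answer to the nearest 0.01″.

Δλ = -8.24″

At latitude 13.6936°, cos φ = 0.971576.
1° of longitude at this latitude = 111.0 × cos φ = 107.84 km, so Δλ = -246.8 / 107844.9 = -0.0022885° = -8.238″.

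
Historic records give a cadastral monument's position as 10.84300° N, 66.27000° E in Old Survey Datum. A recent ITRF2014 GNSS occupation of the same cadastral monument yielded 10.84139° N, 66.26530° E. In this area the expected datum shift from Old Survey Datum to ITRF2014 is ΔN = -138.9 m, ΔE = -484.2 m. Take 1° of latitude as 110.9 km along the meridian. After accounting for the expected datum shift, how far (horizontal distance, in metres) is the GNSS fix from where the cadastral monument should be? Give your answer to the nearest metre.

Observed coordinate differences: Δφ = -0.00161°, Δλ = -0.00470°.
Converting to metres (1° lat = 110900 m, cos φ = 0.982146): observed ΔN = -178.5 m, observed ΔE = -511.9 m.
Subtracting the expected shift leaves a residual of -178.5 − (-138.9) = -39.6 m north and -511.9 − (-484.2) = -27.7 m east.
Residual distance = √((-39.6)² + (-27.7)²) = 48.4 m.

48 m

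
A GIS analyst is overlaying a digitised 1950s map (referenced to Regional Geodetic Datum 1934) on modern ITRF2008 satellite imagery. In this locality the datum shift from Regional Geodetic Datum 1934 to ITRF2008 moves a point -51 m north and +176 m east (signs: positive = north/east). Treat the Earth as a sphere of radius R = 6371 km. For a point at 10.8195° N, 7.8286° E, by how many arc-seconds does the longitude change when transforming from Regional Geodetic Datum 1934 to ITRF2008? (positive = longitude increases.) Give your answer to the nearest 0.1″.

At latitude 10.8195°, cos φ = 0.982223.
One radian of longitude at latitude φ spans R cos φ, so Δλ = ΔE / (R cos φ) = 176.0 / (6371000 × 0.982223) = 2.8125e-05 rad = 5.801″.

Δλ = 5.8″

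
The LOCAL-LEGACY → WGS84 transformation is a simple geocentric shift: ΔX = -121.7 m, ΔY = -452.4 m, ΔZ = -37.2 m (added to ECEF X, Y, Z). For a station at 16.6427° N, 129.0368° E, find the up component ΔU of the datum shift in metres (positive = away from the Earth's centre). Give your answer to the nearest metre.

The local up (radial) axis is (cos φ cos λ, cos φ sin λ, sin φ), giving ΔU = 73.438 − 336.678 − 10.654 = -273.89 m.

ΔU = -274 m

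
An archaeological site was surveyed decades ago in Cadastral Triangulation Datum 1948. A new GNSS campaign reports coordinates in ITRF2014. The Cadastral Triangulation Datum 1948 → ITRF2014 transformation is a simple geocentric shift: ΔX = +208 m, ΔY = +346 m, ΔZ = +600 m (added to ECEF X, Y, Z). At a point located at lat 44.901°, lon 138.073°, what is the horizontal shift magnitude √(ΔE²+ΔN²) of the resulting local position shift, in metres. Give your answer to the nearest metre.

The local east axis at (φ, λ) is (−sin λ, cos λ, 0), so ΔE = −sin(138.073°)·208 + cos(138.073°)·346 = -396.40 m.
The local north axis is (−sin φ cos λ, −sin φ sin λ, cos φ), giving ΔN = 109.236 − 163.194 + 424.997 = 371.04 m.
Horizontal magnitude = √(ΔE² + ΔN²) = √((-396.40)² + 371.04²) = 542.96 m.

543 m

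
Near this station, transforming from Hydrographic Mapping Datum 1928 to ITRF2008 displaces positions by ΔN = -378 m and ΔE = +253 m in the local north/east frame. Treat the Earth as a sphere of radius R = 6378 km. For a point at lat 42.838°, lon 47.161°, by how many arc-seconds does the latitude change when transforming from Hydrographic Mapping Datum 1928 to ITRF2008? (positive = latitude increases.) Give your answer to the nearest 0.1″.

Δφ = -12.2″

On a sphere of radius R, 1 rad of latitude = R, so Δφ = ΔN / R = -378.0 / 6378000 = -5.9266e-05 rad = -12.225″.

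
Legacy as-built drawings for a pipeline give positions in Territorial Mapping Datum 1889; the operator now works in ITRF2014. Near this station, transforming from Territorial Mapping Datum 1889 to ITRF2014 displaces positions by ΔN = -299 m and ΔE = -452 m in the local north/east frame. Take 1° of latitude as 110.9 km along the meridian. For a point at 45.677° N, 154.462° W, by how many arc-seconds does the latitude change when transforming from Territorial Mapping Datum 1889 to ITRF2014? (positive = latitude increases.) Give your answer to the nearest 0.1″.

1° of latitude = 110.9 km, so Δφ = -299.0 / 110900 = -0.0026961° = -9.706″.

Δφ = -9.7″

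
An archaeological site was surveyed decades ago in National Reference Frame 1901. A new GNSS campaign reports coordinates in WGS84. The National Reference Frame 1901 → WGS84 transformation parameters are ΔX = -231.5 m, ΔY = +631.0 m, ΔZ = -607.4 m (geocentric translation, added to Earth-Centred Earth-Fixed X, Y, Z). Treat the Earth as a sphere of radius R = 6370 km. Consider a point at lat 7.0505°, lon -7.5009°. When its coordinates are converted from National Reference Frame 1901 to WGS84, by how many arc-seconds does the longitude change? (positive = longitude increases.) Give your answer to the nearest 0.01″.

Δλ = 19.43″

sin φ = 0.122744, cos φ = 0.992438, sin λ = -0.130542, cos λ = 0.991443.
East component: ΔE = −sin λ·ΔX + cos λ·ΔY = −(-0.130542)(-231.5) + (0.991443)(631.0) = 595.38 m.
1° of latitude spans πR/180 = 111177 m; at latitude φ, 1° of longitude spans that × cos φ = 110336.8 m, so Δλ = 595.38 / 110336.8 × 3600 = 19.426″.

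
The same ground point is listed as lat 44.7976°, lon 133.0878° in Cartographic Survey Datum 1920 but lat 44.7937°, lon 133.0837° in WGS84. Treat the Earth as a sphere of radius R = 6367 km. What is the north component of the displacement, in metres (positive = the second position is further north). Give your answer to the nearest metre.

Δφ = 44.7937° − 44.7976° = -0.0039°; Δλ = 133.0837° − 133.0878° = -0.0041°.
1° along a meridian = πR/180 = 111125 m.
ΔN = Δφ × 111125 = -433.4 m; ΔE = Δλ × 111125 × cos(44.7976°) = -0.0041 × 111125 × 0.709600 = -323.3 m.

ΔN = -433 m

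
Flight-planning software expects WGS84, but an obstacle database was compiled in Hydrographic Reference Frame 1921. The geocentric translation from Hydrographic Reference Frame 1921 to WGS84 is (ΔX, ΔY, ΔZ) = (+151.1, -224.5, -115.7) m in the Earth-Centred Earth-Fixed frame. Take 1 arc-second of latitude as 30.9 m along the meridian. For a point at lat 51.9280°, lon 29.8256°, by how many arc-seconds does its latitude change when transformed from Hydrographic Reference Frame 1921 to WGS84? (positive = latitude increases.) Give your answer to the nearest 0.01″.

sin φ = 0.787236, cos φ = 0.616651, sin λ = 0.497362, cos λ = 0.867543.
North component: ΔN = −sin φ cos λ·ΔX − sin φ sin λ·ΔY + cos φ·ΔZ = −(0.787236)(0.867543)(151.1) − (0.787236)(0.497362)(-224.5) + (0.616651)(-115.7) = -86.64 m.
1° of latitude spans 3600 × 30.90 = 111240 m, so Δφ = -86.64 / 111240 × 3600 = -2.804″.

Δφ = -2.80″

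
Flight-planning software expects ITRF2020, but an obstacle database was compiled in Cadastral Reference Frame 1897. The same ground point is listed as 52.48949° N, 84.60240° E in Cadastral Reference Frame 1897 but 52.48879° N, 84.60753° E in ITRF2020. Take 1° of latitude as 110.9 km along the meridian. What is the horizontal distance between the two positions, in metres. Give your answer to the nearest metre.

355 m

Δφ = 52.48879° − 52.48949° = -0.00070°; Δλ = 84.60753° − 84.60240° = +0.00513°.
ΔN = Δφ × 110900 = -77.6 m; ΔE = Δλ × 110900 × cos(52.48949°) = +0.00513 × 110900 × 0.608907 = 346.4 m.
Distance = √(ΔE² + ΔN²) = √(346.4² + (-77.6)²) = 355.0 m.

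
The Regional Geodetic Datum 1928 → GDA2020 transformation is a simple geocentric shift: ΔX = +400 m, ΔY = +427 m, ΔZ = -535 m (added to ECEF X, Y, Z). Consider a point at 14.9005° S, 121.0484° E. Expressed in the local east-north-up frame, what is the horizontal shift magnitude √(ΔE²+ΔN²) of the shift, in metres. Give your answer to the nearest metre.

737 m

The local east axis at (φ, λ) is (−sin λ, cos λ, 0), so ΔE = −sin(121.0484°)·400 + cos(121.0484°)·427 = -562.92 m.
The local north axis is (−sin φ cos λ, −sin φ sin λ, cos φ), giving ΔN = -53.049 + 94.069 − 517.010 = -475.99 m.
Horizontal magnitude = √(ΔE² + ΔN²) = √((-562.92)² + (-475.99)²) = 737.19 m.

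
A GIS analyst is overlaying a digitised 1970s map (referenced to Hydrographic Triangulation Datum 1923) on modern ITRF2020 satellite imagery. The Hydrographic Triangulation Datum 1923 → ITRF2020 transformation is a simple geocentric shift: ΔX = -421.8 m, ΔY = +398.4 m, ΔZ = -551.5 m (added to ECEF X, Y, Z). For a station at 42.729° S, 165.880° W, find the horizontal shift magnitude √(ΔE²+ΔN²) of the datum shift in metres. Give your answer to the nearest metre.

The local east axis at (φ, λ) is (−sin λ, cos λ, 0), so ΔE = −sin(-165.880°)·(-421.8) + cos(-165.880°)·398.4 = -489.26 m.
The local north axis is (−sin φ cos λ, −sin φ sin λ, cos φ), giving ΔN = 277.557 − 65.947 − 405.116 = -193.51 m.
Horizontal magnitude = √(ΔE² + ΔN²) = √((-489.26)² + (-193.51)²) = 526.14 m.

526 m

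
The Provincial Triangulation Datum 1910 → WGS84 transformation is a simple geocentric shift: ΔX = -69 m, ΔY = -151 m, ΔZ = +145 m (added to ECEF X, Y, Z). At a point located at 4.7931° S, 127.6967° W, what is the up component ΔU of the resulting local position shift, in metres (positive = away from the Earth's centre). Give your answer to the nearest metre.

ΔU = 149 m

At φ = -4.7931°, λ = -127.6967°: sin φ = -0.083558, cos φ = 0.996503, sin λ = -0.791259, cos λ = -0.611481.
ΔU = cos φ cos λ·ΔX + cos φ sin λ·ΔY + sin φ·ΔZ = (0.996503)(-0.611481)(-69) + (0.996503)(-0.791259)(-151) + (-0.083558)(145) = 148.99 m.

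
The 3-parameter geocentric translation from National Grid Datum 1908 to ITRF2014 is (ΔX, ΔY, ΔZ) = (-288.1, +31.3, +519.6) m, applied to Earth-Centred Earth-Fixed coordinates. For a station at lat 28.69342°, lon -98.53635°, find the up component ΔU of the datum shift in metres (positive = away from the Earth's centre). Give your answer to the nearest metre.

ΔU = 260 m

The local up (radial) axis is (cos φ cos λ, cos φ sin λ, sin φ), giving ΔU = 37.513 − 27.152 + 249.472 = 259.83 m.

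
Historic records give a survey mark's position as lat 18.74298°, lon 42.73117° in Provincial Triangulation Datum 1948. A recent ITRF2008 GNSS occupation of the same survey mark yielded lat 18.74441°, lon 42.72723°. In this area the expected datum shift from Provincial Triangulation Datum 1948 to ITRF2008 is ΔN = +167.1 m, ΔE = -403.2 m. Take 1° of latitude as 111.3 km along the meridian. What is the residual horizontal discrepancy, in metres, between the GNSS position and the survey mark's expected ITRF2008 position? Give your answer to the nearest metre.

Observed coordinate differences: Δφ = +0.00143°, Δλ = -0.00394°.
Converting to metres (1° lat = 111300 m, cos φ = 0.946970): observed ΔN = 159.2 m, observed ΔE = -415.3 m.
Subtracting the expected shift leaves a residual of 159.2 − (167.1) = -7.9 m north and -415.3 − (-403.2) = -12.1 m east.
Residual distance = √((-7.9)² + (-12.1)²) = 14.4 m.

14 m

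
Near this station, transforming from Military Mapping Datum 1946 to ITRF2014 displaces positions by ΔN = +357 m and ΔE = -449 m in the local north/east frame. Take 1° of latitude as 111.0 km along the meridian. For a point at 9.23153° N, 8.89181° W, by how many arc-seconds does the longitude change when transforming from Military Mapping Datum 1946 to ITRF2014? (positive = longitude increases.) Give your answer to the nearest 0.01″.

At latitude 9.23153°, cos φ = 0.987048.
1° of longitude at this latitude = 111.0 × cos φ = 109.56 km, so Δλ = -449.0 / 109562.3 = -0.0040981° = -14.753″.

Δλ = -14.75″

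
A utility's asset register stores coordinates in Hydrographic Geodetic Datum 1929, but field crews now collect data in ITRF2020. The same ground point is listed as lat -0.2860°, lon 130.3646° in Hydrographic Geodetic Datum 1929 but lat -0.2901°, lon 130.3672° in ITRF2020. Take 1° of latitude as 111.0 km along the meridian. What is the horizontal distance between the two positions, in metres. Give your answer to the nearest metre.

Δφ = -0.2901° − -0.2860° = -0.0041°; Δλ = 130.3672° − 130.3646° = +0.0026°.
ΔN = Δφ × 111000 = -455.1 m; ΔE = Δλ × 111000 × cos(-0.2860°) = +0.0026 × 111000 × 0.999988 = 288.6 m.
Distance = √(ΔE² + ΔN²) = √(288.6² + (-455.1)²) = 538.9 m.

539 m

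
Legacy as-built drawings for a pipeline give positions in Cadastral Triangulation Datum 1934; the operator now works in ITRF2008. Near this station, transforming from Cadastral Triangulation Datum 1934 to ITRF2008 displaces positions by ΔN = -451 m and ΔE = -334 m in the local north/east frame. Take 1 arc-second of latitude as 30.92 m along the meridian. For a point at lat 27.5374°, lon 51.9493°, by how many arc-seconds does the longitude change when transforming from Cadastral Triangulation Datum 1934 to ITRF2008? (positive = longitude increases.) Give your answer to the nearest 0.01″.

Δλ = -12.18″

At latitude 27.5374°, cos φ = 0.886709.
1″ of longitude at this latitude = 30.92 × cos φ = 27.4170 m, so Δλ = -334.0 / 27.4170 = -12.182″.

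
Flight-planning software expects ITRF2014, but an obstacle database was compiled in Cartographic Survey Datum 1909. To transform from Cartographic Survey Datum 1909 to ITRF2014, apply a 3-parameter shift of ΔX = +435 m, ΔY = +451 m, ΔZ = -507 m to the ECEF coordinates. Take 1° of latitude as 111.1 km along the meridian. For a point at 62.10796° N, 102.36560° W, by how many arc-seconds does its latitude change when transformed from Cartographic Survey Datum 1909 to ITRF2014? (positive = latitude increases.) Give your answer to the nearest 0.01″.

sin φ = 0.883831, cos φ = 0.467807, sin λ = -0.976801, cos λ = -0.214149.
North component: ΔN = −sin φ cos λ·ΔX − sin φ sin λ·ΔY + cos φ·ΔZ = −(0.883831)(-0.214149)(435) − (0.883831)(-0.976801)(451) + (0.467807)(-507) = 234.52 m.
1° of latitude spans 111100 m, so Δφ = 234.52 / 111100 × 3600 = 7.599″.

Δφ = 7.60″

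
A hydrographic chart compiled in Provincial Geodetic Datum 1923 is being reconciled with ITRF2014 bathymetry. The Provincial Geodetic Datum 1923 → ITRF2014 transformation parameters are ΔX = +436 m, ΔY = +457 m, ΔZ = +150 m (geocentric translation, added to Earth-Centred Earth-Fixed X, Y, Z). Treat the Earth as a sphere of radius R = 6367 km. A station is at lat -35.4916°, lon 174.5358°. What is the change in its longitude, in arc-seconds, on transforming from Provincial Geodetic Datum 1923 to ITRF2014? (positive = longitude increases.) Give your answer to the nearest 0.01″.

Δλ = -19.75″

sin φ = -0.580584, cos φ = 0.814201, sin λ = 0.095224, cos λ = -0.995456.
East component: ΔE = −sin λ·ΔX + cos λ·ΔY = −(0.095224)(436) + (-0.995456)(457) = -496.44 m.
1° of latitude spans πR/180 = 111125 m; at latitude φ, 1° of longitude spans that × cos φ = 90478.1 m, so Δλ = -496.44 / 90478.1 × 3600 = -19.753″.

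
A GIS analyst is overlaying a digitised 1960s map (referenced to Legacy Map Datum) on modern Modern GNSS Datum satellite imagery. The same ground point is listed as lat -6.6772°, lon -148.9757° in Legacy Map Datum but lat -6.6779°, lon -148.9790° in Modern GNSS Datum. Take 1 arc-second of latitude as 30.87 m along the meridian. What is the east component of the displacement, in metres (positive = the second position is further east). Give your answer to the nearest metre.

ΔE = -364 m

Δφ = -6.6779° − -6.6772° = -0.0007°; Δλ = -148.9790° − -148.9757° = -0.0033°.
1° of latitude = 3600 × 30.87 = 111132 m.
ΔN = Δφ × 111132 = -77.8 m; ΔE = Δλ × 111132 × cos(-6.6772°) = -0.0033 × 111132 × 0.993217 = -364.2 m.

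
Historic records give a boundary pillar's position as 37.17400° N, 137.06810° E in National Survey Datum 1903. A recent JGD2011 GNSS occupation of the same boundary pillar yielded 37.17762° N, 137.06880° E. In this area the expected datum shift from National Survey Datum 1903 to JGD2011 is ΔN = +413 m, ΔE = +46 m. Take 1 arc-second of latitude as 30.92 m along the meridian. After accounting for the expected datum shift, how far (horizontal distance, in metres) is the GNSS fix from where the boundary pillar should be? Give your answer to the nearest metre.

19 m

Observed coordinate differences: Δφ = +0.00362°, Δλ = +0.00070°.
Converting to metres (1° lat = 111312 m, cos φ = 0.796804): observed ΔN = 402.9 m, observed ΔE = 62.1 m.
Subtracting the expected shift leaves a residual of 402.9 − (413) = -10.1 m north and 62.1 − (46) = 16.1 m east.
Residual distance = √((-10.1)² + 16.1²) = 19.0 m.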